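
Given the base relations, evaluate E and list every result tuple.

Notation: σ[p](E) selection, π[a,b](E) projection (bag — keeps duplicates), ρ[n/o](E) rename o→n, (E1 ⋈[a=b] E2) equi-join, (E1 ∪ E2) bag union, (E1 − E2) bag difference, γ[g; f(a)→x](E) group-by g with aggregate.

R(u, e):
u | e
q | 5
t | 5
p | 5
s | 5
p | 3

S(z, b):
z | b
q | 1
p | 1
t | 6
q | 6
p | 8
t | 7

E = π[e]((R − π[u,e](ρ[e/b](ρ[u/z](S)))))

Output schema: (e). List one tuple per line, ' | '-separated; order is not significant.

Row counts bottom-up:
  R → 5
  S → 6
  ρ[u/z](S) → 6
  ρ[e/b](ρ[u/z](S)) → 6
  π[u,e](ρ[e/b](ρ[u/z](S))) → 6
  (R − π[u,e](ρ[e/b](ρ[u/z](S)))) → 5
  π[e]((R − π[u,e](ρ[e/b](ρ[u/z](S))))) → 5

== RESULT ==
e
3
5
5
5
5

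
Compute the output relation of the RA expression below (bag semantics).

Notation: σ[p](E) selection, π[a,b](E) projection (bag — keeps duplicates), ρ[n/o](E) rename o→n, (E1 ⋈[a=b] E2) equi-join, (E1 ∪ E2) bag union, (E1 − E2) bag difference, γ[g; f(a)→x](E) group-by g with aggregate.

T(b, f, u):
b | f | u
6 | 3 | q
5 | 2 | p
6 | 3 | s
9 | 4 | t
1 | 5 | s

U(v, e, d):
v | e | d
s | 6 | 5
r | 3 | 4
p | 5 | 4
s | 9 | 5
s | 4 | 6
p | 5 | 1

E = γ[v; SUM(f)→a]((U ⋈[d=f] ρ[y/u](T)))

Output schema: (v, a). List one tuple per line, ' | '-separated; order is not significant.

Per-node cardinality:
  U → 6
  T → 5
  ρ[y/u](T) → 5
  (U ⋈[d=f] ρ[y/u](T)) → 4
  γ[v; SUM(f)→a]((U ⋈[d=f] ρ[y/u](T))) → 3

== RESULT ==
v | a
p | 4
r | 4
s | 10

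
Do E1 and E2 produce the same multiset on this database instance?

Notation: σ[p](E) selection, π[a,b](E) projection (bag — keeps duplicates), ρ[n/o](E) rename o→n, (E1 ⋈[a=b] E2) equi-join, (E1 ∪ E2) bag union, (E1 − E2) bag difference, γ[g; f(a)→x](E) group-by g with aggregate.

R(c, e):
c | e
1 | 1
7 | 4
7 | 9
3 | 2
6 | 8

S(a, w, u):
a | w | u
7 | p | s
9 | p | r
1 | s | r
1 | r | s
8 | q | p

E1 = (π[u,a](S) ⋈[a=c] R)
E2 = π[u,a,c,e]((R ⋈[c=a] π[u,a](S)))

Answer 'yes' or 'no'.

E1 per-node cardinality:
  S → 5
  π[u,a](S) → 5
  R → 5
  (π[u,a](S) ⋈[a=c] R) → 4
E2 per-node cardinality:
  R → 5
  S → 5
  π[u,a](S) → 5
  (R ⋈[c=a] π[u,a](S)) → 4
  π[u,a,c,e]((R ⋈[c=a] π[u,a](S))) → 4

E1 and E2 produce the same multiset:
u | a | c | e
r | 1 | 1 | 1
s | 1 | 1 | 1
s | 7 | 7 | 4
s | 7 | 7 | 9

yes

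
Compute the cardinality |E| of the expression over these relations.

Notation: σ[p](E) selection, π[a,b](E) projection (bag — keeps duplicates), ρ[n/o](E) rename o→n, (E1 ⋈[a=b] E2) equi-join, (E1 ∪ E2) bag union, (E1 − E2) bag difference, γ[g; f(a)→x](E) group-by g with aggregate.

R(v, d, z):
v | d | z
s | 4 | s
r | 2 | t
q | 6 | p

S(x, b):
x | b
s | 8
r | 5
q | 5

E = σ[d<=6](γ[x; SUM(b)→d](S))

Per-node cardinality:
  S → 3
  γ[x; SUM(b)→d](S) → 3
  σ[d<=6](γ[x; SUM(b)→d](S)) → 2

|E| = 2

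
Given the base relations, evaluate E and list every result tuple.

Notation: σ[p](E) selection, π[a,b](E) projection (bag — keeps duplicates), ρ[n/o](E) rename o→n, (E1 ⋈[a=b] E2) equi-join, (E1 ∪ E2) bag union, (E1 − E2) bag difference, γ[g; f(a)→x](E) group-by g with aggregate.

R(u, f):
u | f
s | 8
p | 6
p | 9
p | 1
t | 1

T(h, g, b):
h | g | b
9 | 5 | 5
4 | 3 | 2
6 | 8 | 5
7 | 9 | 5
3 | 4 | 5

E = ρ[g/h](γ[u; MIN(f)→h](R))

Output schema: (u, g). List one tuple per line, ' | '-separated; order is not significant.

Row counts bottom-up:
  R → 5
  γ[u; MIN(f)→h](R) → 3
  ρ[g/h](γ[u; MIN(f)→h](R)) → 3

== RESULT ==
u | g
p | 1
s | 8
t | 1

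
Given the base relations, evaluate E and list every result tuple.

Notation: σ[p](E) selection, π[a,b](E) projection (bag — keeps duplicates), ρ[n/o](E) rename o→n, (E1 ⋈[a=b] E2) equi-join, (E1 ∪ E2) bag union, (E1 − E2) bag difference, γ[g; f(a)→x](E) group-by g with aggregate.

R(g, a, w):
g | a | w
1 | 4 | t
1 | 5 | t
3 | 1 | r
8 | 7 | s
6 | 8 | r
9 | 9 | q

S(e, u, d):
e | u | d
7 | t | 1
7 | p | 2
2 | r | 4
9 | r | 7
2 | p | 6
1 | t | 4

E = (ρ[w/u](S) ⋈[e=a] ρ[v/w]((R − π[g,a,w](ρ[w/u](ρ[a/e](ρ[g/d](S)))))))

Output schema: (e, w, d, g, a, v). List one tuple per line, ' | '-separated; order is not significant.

Subexpression sizes:
  S → 6
  ρ[w/u](S) → 6
  R → 6
  S → 6
  ρ[g/d](S) → 6
  ρ[a/e](ρ[g/d](S)) → 6
  ρ[w/u](ρ[a/e](ρ[g/d](S))) → 6
  π[g,a,w](ρ[w/u](ρ[a/e](ρ[g/d](S)))) → 6
  (R − π[g,a,w](ρ[w/u](ρ[a/e](ρ[g/d](S))))) → 6
  ρ[v/w]((R − π[g,a,w](ρ[w/u](ρ[a/e](ρ[g/d](S)))))) → 6
  (ρ[w/u](S) ⋈[e=a] ρ[v/w]((R − π[g,a,w](ρ[w/u](ρ[a/e](ρ[g/d](S))))))) → 4

== RESULT ==
e | w | d | g | a | v
1 | t | 4 | 3 | 1 | r
7 | p | 2 | 8 | 7 | s
7 | t | 1 | 8 | 7 | s
9 | r | 7 | 9 | 9 | q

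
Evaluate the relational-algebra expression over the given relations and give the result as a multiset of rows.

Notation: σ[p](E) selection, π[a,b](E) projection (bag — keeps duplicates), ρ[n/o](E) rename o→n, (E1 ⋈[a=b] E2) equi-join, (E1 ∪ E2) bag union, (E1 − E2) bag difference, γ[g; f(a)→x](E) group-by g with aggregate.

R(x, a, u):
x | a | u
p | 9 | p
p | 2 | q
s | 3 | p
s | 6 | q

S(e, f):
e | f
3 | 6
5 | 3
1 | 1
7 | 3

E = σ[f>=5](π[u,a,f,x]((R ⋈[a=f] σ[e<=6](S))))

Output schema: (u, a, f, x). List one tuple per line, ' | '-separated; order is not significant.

Subexpression sizes:
  R → 4
  S → 4
  σ[e<=6](S) → 3
  (R ⋈[a=f] σ[e<=6](S)) → 2
  π[u,a,f,x]((R ⋈[a=f] σ[e<=6](S))) → 2
  σ[f>=5](π[u,a,f,x]((R ⋈[a=f] σ[e<=6](S)))) → 1

== RESULT ==
u | a | f | x
q | 6 | 6 | s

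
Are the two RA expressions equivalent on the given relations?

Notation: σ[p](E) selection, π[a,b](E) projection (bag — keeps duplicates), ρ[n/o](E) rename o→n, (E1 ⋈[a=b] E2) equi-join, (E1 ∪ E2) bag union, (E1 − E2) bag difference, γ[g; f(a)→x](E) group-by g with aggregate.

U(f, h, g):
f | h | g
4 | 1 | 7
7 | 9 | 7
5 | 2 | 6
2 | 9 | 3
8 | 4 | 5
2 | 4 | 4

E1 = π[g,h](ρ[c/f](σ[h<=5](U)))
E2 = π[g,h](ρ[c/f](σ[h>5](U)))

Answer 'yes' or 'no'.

E1 subexpression sizes:
  U → 6
  σ[h<=5](U) → 4
  ρ[c/f](σ[h<=5](U)) → 4
  π[g,h](ρ[c/f](σ[h<=5](U))) → 4
E2 subexpression sizes:
  U → 6
  σ[h>5](U) → 2
  ρ[c/f](σ[h>5](U)) → 2
  π[g,h](ρ[c/f](σ[h>5](U))) → 2

E1 result:
g | h
4 | 4
5 | 4
6 | 2
7 | 1
E2 result:
g | h
3 | 9
7 | 9
Witness: (4, 4) appears 1× in E1 but 0× in E2.

no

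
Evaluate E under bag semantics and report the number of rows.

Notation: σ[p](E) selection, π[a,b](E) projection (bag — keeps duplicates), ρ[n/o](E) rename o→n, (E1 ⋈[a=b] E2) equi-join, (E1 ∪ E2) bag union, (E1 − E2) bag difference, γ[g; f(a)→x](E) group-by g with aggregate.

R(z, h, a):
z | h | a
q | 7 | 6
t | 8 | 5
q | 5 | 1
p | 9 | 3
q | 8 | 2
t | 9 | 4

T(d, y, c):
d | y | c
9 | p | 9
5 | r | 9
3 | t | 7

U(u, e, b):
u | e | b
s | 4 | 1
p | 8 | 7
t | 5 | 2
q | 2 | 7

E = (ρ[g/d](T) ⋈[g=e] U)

Subexpression sizes:
  T → 3
  ρ[g/d](T) → 3
  U → 4
  (ρ[g/d](T) ⋈[g=e] U) → 1

|E| = 1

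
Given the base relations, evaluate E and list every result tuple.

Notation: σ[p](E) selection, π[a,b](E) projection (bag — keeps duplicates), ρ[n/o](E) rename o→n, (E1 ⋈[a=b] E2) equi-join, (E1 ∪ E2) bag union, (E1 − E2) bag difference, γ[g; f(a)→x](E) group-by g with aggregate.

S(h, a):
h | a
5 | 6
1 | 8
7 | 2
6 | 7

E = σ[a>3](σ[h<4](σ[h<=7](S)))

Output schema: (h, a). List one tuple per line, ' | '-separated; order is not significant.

Per-node cardinality:
  S → 4
  σ[h<=7](S) → 4
  σ[h<4](σ[h<=7](S)) → 1
  σ[a>3](σ[h<4](σ[h<=7](S))) → 1

== RESULT ==
h | a
1 | 8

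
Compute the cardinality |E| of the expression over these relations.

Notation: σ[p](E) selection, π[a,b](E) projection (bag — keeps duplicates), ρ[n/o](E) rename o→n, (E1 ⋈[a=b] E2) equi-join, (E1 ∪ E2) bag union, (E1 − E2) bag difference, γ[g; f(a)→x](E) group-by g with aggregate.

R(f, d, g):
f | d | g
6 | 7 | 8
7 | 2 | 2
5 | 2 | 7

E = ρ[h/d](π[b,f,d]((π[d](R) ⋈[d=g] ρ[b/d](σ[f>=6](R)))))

Stepwise |·|:
  R → 3
  π[d](R) → 3
  R → 3
  σ[f>=6](R) → 2
  ρ[b/d](σ[f>=6](R)) → 2
  (π[d](R) ⋈[d=g] ρ[b/d](σ[f>=6](R))) → 2
  π[b,f,d]((π[d](R) ⋈[d=g] ρ[b/d](σ[f>=6](R)))) → 2
  ρ[h/d](π[b,f,d]((π[d](R) ⋈[d=g] ρ[b/d](σ[f>=6](R))))) → 2

|E| = 2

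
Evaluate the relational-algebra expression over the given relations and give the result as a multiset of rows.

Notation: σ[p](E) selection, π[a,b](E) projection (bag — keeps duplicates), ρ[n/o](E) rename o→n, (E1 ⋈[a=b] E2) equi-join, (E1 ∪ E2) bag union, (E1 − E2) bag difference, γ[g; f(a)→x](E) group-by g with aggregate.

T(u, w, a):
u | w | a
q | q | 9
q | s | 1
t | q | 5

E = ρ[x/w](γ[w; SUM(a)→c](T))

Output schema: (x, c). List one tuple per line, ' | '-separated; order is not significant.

Row counts bottom-up:
  T → 3
  γ[w; SUM(a)→c](T) → 2
  ρ[x/w](γ[w; SUM(a)→c](T)) → 2

== RESULT ==
x | c
q | 14
s | 1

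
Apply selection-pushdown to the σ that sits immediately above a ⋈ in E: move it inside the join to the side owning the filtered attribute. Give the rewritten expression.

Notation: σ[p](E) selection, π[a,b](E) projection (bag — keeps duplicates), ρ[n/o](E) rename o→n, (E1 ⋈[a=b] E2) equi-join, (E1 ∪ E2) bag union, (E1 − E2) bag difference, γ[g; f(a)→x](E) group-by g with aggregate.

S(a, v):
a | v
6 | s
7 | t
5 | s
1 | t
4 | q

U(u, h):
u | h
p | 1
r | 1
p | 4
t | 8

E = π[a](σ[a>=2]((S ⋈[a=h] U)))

σ filters on a, owned by the left side.
E' = π[a]((σ[a>=2](S) ⋈[a=h] U))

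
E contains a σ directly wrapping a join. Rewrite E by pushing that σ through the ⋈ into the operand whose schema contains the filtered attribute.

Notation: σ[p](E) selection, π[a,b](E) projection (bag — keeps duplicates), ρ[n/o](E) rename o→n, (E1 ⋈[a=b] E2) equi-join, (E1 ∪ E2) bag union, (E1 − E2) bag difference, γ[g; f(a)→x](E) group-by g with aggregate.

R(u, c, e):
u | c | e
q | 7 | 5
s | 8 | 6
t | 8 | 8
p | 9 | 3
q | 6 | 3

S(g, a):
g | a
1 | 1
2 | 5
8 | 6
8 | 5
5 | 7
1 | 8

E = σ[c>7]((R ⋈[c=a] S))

σ filters on c, owned by the left side.
E' = (σ[c>7](R) ⋈[c=a] S)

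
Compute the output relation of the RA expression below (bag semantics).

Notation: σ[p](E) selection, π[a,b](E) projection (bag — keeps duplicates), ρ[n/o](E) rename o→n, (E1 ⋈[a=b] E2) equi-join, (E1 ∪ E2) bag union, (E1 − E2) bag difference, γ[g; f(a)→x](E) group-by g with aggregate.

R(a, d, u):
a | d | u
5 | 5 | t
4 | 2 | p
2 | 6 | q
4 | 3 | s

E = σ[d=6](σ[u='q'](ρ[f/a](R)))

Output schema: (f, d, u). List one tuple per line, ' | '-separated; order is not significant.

Subexpression sizes:
  R → 4
  ρ[f/a](R) → 4
  σ[u='q'](ρ[f/a](R)) → 1
  σ[d=6](σ[u='q'](ρ[f/a](R))) → 1

== RESULT ==
f | d | u
2 | 6 | q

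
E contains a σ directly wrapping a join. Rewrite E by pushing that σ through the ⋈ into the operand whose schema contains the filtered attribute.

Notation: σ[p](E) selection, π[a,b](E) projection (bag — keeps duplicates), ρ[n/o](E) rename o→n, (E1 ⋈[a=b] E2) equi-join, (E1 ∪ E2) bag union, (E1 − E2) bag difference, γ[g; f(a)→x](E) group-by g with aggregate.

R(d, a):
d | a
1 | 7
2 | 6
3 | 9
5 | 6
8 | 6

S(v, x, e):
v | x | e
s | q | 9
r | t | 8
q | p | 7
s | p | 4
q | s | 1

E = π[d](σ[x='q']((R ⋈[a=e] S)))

σ filters on x, owned by the right side.
E' = π[d]((R ⋈[a=e] σ[x='q'](S)))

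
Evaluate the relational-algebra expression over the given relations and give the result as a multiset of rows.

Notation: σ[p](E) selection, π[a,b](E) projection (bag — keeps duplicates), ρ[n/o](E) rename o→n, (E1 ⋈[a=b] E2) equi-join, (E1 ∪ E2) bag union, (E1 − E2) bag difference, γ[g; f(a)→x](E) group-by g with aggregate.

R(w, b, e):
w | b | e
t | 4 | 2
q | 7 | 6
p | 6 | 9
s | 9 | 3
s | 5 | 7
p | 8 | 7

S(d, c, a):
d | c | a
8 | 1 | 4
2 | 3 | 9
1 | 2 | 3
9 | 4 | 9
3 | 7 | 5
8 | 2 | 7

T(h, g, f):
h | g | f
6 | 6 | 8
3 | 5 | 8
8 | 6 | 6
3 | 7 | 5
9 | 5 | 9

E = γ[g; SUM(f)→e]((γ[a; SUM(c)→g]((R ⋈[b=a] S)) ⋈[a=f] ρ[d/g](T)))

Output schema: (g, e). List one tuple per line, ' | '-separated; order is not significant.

Stepwise |·|:
  R → 6
  S → 6
  (R ⋈[b=a] S) → 5
  γ[a; SUM(c)→g]((R ⋈[b=a] S)) → 4
  T → 5
  ρ[d/g](T) → 5
  (γ[a; SUM(c)→g]((R ⋈[b=a] S)) ⋈[a=f] ρ[d/g](T)) → 2
  γ[g; SUM(f)→e]((γ[a; SUM(c)→g]((R ⋈[b=a] S)) ⋈[a=f] ρ[d/g](T))) → 1

== RESULT ==
g | e
7 | 14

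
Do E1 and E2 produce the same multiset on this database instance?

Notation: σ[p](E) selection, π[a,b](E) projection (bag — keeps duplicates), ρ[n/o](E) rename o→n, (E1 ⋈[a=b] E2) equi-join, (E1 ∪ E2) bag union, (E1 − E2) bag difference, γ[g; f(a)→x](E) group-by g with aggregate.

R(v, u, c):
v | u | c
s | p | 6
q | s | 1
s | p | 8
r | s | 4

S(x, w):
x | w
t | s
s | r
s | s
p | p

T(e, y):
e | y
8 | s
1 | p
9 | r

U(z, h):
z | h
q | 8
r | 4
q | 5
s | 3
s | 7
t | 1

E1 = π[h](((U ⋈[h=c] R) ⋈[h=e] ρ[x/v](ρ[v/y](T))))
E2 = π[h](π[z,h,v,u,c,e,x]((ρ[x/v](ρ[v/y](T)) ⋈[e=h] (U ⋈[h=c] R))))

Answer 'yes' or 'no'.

E1 per-node cardinality:
  U → 6
  R → 4
  (U ⋈[h=c] R) → 3
  T → 3
  ρ[v/y](T) → 3
  ρ[x/v](ρ[v/y](T)) → 3
  ((U ⋈[h=c] R) ⋈[h=e] ρ[x/v](ρ[v/y](T))) → 2
  π[h](((U ⋈[h=c] R) ⋈[h=e] ρ[x/v](ρ[v/y](T)))) → 2
E2 per-node cardinality:
  T → 3
  ρ[v/y](T) → 3
  ρ[x/v](ρ[v/y](T)) → 3
  U → 6
  R → 4
  (U ⋈[h=c] R) → 3
  (ρ[x/v](ρ[v/y](T)) ⋈[e=h] (U ⋈[h=c] R)) → 2
  π[z,h,v,u,c,e,x]((ρ[x/v](ρ[v/y](T)) ⋈[e=h] (U ⋈[h=c] R))) → 2
  π[h](π[z,h,v,u,c,e,x]((ρ[x/v](ρ[v/y](T)) ⋈[e=h] (U ⋈[h=c] R)))) → 2

E1 and E2 produce the same multiset:
h
1
8

yes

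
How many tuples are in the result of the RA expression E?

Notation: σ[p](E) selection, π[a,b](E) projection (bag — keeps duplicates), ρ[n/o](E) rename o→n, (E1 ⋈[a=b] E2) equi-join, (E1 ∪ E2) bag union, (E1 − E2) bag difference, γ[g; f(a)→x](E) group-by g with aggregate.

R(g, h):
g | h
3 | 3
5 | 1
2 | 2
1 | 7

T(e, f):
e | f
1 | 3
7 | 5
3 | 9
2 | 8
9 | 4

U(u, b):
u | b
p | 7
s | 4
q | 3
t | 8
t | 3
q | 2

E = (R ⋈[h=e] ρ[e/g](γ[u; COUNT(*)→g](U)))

Row counts bottom-up:
  R → 4
  U → 6
  γ[u; COUNT(*)→g](U) → 4
  ρ[e/g](γ[u; COUNT(*)→g](U)) → 4
  (R ⋈[h=e] ρ[e/g](γ[u; COUNT(*)→g](U))) → 4

|E| = 4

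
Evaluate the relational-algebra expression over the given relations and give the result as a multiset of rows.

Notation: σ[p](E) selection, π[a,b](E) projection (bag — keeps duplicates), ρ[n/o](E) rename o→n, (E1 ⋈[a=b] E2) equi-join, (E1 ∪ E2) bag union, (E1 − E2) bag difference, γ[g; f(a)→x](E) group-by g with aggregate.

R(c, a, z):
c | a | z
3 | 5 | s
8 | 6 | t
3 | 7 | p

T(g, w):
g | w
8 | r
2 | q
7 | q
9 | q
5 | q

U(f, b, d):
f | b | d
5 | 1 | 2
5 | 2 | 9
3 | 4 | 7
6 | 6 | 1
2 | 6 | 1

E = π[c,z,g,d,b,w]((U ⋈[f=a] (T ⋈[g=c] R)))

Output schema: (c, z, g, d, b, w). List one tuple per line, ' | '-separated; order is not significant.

Row counts bottom-up:
  U → 5
  T → 5
  R → 3
  (T ⋈[g=c] R) → 1
  (U ⋈[f=a] (T ⋈[g=c] R)) → 1
  π[c,z,g,d,b,w]((U ⋈[f=a] (T ⋈[g=c] R))) → 1

== RESULT ==
c | z | g | d | b | w
8 | t | 8 | 1 | 6 | r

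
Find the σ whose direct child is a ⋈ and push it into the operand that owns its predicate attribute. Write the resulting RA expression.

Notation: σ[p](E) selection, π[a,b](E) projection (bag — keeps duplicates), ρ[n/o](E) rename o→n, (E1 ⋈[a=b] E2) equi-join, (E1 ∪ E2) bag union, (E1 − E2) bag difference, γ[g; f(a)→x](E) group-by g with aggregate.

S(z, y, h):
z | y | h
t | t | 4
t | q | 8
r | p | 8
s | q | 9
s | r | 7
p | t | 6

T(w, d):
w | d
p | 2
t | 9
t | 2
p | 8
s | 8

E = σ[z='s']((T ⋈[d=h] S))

σ filters on z, owned by the right side.
E' = (T ⋈[d=h] σ[z='s'](S))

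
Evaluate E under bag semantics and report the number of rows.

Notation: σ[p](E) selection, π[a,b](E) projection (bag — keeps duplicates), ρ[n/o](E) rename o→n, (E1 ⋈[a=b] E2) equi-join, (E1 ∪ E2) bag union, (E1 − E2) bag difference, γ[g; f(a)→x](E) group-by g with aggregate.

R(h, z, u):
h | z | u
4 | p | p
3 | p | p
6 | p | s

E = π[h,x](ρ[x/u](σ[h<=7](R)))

Row counts bottom-up:
  R → 3
  σ[h<=7](R) → 3
  ρ[x/u](σ[h<=7](R)) → 3
  π[h,x](ρ[x/u](σ[h<=7](R))) → 3

|E| = 3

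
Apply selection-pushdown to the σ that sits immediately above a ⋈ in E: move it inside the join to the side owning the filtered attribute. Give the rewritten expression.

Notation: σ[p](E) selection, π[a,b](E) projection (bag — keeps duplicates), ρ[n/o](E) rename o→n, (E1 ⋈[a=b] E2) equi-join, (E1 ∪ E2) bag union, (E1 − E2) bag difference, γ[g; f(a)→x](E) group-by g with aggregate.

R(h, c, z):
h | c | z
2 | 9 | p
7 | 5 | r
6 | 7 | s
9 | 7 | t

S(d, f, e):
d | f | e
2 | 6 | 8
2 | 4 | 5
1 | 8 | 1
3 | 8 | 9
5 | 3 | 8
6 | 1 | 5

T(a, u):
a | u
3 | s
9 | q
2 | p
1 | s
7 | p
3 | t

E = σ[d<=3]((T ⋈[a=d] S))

σ filters on d, owned by the right side.
E' = (T ⋈[a=d] σ[d<=3](S))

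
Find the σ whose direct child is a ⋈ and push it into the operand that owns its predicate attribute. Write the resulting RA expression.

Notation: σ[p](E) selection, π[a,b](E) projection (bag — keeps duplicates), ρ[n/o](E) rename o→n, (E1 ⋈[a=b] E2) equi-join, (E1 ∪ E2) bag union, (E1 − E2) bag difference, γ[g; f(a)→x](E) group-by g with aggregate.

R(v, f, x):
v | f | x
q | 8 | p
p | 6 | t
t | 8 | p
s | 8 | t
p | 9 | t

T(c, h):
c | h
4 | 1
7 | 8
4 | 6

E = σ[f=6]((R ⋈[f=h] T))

σ filters on f, owned by the left side.
E' = (σ[f=6](R) ⋈[f=h] T)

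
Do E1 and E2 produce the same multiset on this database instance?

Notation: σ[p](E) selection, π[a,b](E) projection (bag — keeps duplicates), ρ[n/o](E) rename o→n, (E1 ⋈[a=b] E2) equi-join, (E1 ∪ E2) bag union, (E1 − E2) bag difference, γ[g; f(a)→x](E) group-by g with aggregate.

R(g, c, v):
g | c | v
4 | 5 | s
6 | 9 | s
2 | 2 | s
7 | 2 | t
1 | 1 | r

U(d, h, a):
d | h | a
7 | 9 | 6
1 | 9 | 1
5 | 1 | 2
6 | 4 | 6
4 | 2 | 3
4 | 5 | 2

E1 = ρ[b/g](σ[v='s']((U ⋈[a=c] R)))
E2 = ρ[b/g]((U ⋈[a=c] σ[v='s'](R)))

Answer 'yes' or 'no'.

E1 per-node cardinality:
  U → 6
  R → 5
  (U ⋈[a=c] R) → 5
  σ[v='s']((U ⋈[a=c] R)) → 2
  ρ[b/g](σ[v='s']((U ⋈[a=c] R))) → 2
E2 per-node cardinality:
  U → 6
  R → 5
  σ[v='s'](R) → 3
  (U ⋈[a=c] σ[v='s'](R)) → 2
  ρ[b/g]((U ⋈[a=c] σ[v='s'](R))) → 2

E1 and E2 produce the same multiset:
d | h | a | b | c | v
4 | 5 | 2 | 2 | 2 | s
5 | 1 | 2 | 2 | 2 | s

yes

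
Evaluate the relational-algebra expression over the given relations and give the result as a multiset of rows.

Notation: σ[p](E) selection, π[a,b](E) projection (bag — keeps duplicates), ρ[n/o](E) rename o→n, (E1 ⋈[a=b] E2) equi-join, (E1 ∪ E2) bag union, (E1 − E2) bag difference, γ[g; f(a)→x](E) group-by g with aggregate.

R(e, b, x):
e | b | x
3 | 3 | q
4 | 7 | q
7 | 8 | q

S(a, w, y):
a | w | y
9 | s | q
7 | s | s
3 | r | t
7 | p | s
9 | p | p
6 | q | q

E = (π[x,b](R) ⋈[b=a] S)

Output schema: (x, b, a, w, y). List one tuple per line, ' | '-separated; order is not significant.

Stepwise |·|:
  R → 3
  π[x,b](R) → 3
  S → 6
  (π[x,b](R) ⋈[b=a] S) → 3

== RESULT ==
x | b | a | w | y
q | 3 | 3 | r | t
q | 7 | 7 | p | s
q | 7 | 7 | s | s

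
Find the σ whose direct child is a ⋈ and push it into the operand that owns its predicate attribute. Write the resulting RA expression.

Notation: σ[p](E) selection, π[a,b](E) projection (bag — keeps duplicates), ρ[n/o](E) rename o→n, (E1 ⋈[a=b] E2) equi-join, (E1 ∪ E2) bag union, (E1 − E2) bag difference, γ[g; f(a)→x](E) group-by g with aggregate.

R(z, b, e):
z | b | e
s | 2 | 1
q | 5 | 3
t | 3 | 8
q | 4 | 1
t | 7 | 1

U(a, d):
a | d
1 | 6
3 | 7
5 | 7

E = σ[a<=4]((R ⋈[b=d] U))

σ filters on a, owned by the right side.
E' = (R ⋈[b=d] σ[a<=4](U))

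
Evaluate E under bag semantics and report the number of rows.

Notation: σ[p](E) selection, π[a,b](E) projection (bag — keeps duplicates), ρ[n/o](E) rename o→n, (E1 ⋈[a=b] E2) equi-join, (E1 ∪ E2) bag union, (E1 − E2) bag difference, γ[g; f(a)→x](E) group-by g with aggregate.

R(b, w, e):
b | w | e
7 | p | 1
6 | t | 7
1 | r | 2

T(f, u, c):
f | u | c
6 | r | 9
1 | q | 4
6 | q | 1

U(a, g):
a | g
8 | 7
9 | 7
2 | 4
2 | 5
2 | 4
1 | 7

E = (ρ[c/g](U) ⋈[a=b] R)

Per-node cardinality:
  U → 6
  ρ[c/g](U) → 6
  R → 3
  (ρ[c/g](U) ⋈[a=b] R) → 1

|E| = 1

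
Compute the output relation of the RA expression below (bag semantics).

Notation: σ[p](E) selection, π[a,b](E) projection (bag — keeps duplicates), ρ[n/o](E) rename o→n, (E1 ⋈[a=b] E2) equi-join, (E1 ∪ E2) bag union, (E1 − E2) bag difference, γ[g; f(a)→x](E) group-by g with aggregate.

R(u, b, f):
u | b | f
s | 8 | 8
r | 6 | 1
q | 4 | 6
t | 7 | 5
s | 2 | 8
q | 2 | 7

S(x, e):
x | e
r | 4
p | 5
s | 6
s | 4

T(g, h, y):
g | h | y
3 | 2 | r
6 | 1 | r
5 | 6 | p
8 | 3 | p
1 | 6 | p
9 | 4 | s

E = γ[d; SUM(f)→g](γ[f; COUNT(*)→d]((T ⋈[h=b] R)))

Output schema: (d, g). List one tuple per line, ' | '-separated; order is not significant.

Per-node cardinality:
  T → 6
  R → 6
  (T ⋈[h=b] R) → 5
  γ[f; COUNT(*)→d]((T ⋈[h=b] R)) → 4
  γ[d; SUM(f)→g](γ[f; COUNT(*)→d]((T ⋈[h=b] R))) → 2

== RESULT ==
d | g
1 | 21
2 | 1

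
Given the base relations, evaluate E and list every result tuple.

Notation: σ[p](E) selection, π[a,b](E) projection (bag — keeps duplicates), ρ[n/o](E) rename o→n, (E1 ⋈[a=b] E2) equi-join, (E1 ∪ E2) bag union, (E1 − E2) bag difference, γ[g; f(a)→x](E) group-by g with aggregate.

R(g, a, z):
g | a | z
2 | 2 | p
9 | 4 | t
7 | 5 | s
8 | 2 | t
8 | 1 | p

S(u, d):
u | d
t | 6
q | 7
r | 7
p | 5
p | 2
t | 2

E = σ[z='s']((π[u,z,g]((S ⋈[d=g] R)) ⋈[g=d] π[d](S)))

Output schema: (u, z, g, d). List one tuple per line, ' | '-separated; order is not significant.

Subexpression sizes:
  S → 6
  R → 5
  (S ⋈[d=g] R) → 4
  π[u,z,g]((S ⋈[d=g] R)) → 4
  S → 6
  π[d](S) → 6
  (π[u,z,g]((S ⋈[d=g] R)) ⋈[g=d] π[d](S)) → 8
  σ[z='s']((π[u,z,g]((S ⋈[d=g] R)) ⋈[g=d] π[d](S))) → 4

== RESULT ==
u | z | g | d
q | s | 7 | 7
q | s | 7 | 7
r | s | 7 | 7
r | s | 7 | 7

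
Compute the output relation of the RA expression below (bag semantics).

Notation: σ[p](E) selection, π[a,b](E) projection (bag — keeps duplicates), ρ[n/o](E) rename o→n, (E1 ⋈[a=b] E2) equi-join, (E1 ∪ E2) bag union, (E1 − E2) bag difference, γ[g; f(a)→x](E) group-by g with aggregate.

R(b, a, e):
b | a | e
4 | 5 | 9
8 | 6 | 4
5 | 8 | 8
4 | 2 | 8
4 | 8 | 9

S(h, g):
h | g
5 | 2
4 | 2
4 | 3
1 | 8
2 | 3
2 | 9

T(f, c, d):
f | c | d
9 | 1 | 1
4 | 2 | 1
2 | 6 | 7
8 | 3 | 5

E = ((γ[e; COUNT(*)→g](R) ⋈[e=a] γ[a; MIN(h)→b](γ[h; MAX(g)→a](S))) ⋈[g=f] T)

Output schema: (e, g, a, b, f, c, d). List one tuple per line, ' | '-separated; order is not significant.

Row counts bottom-up:
  R → 5
  γ[e; COUNT(*)→g](R) → 3
  S → 6
  γ[h; MAX(g)→a](S) → 4
  γ[a; MIN(h)→b](γ[h; MAX(g)→a](S)) → 4
  (γ[e; COUNT(*)→g](R) ⋈[e=a] γ[a; MIN(h)→b](γ[h; MAX(g)→a](S))) → 2
  T → 4
  ((γ[e; COUNT(*)→g](R) ⋈[e=a] γ[a; MIN(h)→b](γ[h; MAX(g)→a](S))) ⋈[g=f] T) → 2

== RESULT ==
e | g | a | b | f | c | d
8 | 2 | 8 | 1 | 2 | 6 | 7
9 | 2 | 9 | 2 | 2 | 6 | 7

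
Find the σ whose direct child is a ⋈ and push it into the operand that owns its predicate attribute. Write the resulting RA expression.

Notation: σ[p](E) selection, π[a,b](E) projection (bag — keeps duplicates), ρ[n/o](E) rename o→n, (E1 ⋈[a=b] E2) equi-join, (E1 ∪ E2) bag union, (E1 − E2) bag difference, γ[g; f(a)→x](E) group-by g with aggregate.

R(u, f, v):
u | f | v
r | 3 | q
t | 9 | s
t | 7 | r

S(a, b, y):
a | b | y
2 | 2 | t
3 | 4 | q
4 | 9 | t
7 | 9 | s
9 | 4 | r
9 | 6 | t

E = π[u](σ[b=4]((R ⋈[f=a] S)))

σ filters on b, owned by the right side.
E' = π[u]((R ⋈[f=a] σ[b=4](S)))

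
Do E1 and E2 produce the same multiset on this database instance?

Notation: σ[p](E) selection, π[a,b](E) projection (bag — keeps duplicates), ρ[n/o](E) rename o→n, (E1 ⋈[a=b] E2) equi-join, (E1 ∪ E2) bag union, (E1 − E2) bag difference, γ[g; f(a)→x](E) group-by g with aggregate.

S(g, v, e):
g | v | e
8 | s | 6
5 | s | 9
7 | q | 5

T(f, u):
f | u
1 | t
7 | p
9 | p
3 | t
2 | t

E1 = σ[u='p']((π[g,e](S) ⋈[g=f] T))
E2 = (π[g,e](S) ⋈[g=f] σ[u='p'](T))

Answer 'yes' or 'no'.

E1 per-node cardinality:
  S → 3
  π[g,e](S) → 3
  T → 5
  (π[g,e](S) ⋈[g=f] T) → 1
  σ[u='p']((π[g,e](S) ⋈[g=f] T)) → 1
E2 per-node cardinality:
  S → 3
  π[g,e](S) → 3
  T → 5
  σ[u='p'](T) → 2
  (π[g,e](S) ⋈[g=f] σ[u='p'](T)) → 1

E1 and E2 produce the same multiset:
g | e | f | u
7 | 5 | 7 | p

yes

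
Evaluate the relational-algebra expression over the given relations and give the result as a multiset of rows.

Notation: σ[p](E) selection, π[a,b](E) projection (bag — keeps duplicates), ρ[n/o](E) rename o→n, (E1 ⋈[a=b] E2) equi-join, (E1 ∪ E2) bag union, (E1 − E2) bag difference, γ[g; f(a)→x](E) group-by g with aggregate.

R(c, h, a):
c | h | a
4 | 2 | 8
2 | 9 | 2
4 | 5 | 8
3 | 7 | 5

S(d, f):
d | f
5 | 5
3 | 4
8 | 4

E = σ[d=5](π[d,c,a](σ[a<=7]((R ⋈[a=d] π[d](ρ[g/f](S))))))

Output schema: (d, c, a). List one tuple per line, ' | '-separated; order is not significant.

Stepwise |·|:
  R → 4
  S → 3
  ρ[g/f](S) → 3
  π[d](ρ[g/f](S)) → 3
  (R ⋈[a=d] π[d](ρ[g/f](S))) → 3
  σ[a<=7]((R ⋈[a=d] π[d](ρ[g/f](S)))) → 1
  π[d,c,a](σ[a<=7]((R ⋈[a=d] π[d](ρ[g/f](S))))) → 1
  σ[d=5](π[d,c,a](σ[a<=7]((R ⋈[a=d] π[d](ρ[g/f](S)))))) → 1

== RESULT ==
d | c | a
5 | 3 | 5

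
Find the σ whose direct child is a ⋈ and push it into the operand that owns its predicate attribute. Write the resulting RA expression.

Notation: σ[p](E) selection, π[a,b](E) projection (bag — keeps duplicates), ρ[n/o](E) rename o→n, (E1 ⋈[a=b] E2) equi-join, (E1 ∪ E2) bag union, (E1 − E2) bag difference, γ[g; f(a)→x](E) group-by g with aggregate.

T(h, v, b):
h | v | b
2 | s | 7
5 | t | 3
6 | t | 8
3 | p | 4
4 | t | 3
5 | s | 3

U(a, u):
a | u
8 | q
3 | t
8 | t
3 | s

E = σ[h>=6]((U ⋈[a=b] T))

σ filters on h, owned by the right side.
E' = (U ⋈[a=b] σ[h>=6](T))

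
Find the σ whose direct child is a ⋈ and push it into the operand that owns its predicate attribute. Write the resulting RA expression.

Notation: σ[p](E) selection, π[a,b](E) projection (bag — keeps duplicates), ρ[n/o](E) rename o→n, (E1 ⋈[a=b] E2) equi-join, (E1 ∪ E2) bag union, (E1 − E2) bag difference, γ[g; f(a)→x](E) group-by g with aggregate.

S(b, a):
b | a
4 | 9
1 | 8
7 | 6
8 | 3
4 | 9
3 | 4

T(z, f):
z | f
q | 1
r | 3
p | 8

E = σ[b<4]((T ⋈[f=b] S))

σ filters on b, owned by the right side.
E' = (T ⋈[f=b] σ[b<4](S))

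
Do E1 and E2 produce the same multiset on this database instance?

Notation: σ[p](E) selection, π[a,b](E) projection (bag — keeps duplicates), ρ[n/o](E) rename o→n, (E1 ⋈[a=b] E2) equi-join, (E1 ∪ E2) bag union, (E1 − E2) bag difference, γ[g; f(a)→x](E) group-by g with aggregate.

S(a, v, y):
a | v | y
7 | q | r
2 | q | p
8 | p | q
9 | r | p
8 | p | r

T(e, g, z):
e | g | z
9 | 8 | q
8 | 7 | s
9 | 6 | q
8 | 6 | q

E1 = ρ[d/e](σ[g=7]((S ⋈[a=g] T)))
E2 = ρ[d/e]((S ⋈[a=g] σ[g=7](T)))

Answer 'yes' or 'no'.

E1 per-node cardinality:
  S → 5
  T → 4
  (S ⋈[a=g] T) → 3
  σ[g=7]((S ⋈[a=g] T)) → 1
  ρ[d/e](σ[g=7]((S ⋈[a=g] T))) → 1
E2 per-node cardinality:
  S → 5
  T → 4
  σ[g=7](T) → 1
  (S ⋈[a=g] σ[g=7](T)) → 1
  ρ[d/e]((S ⋈[a=g] σ[g=7](T))) → 1

E1 and E2 produce the same multiset:
a | v | y | d | g | z
7 | q | r | 8 | 7 | s

yes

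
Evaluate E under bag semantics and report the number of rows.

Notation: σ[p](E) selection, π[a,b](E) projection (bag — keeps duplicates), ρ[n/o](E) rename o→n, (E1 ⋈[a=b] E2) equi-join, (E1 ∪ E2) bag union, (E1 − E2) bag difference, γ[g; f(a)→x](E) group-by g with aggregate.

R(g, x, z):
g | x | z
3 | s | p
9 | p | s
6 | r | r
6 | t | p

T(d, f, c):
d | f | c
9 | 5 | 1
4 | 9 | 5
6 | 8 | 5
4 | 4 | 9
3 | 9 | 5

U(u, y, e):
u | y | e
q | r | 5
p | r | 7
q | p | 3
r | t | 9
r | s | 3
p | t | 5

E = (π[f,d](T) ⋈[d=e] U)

Row counts bottom-up:
  T → 5
  π[f,d](T) → 5
  U → 6
  (π[f,d](T) ⋈[d=e] U) → 3

|E| = 3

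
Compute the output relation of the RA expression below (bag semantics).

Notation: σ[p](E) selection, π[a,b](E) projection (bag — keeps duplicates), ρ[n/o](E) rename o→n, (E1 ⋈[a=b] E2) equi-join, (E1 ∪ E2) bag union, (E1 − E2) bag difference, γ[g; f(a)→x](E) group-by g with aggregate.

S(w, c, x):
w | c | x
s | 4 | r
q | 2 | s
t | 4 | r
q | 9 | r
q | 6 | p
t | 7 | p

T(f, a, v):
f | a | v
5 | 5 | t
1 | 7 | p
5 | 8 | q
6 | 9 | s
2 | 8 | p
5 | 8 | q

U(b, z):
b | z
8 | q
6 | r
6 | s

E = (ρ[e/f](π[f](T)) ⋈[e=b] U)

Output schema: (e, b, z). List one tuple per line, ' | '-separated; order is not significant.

Subexpression sizes:
  T → 6
  π[f](T) → 6
  ρ[e/f](π[f](T)) → 6
  U → 3
  (ρ[e/f](π[f](T)) ⋈[e=b] U) → 2

== RESULT ==
e | b | z
6 | 6 | r
6 | 6 | s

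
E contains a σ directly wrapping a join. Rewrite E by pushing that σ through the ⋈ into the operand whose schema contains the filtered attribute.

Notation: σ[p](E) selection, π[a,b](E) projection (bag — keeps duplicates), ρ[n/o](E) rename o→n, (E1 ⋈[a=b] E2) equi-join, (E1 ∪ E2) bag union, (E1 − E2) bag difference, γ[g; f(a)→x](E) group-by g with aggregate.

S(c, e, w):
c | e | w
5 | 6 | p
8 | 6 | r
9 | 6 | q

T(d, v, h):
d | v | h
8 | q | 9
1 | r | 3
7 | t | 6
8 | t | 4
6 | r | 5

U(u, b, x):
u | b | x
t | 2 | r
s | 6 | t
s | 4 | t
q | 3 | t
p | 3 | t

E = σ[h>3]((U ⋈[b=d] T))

σ filters on h, owned by the right side.
E' = (U ⋈[b=d] σ[h>3](T))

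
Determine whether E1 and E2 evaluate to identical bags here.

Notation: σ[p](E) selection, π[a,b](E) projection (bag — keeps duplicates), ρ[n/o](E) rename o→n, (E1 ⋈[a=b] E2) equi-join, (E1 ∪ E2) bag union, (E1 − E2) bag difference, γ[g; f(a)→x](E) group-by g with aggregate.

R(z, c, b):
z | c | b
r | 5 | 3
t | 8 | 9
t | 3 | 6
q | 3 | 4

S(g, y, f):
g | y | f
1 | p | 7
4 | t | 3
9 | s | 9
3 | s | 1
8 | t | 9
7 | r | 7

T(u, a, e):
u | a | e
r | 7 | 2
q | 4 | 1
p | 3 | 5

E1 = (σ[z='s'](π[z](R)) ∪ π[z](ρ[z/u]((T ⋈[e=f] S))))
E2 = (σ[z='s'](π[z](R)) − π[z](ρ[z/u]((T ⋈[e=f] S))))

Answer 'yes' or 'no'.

E1 subexpression sizes:
  R → 4
  π[z](R) → 4
  σ[z='s'](π[z](R)) → 0
  T → 3
  S → 6
  (T ⋈[e=f] S) → 1
  ρ[z/u]((T ⋈[e=f] S)) → 1
  π[z](ρ[z/u]((T ⋈[e=f] S))) → 1
  (σ[z='s'](π[z](R)) ∪ π[z](ρ[z/u]((T ⋈[e=f] S)))) → 1
E2 subexpression sizes:
  R → 4
  π[z](R) → 4
  σ[z='s'](π[z](R)) → 0
  T → 3
  S → 6
  (T ⋈[e=f] S) → 1
  ρ[z/u]((T ⋈[e=f] S)) → 1
  π[z](ρ[z/u]((T ⋈[e=f] S))) → 1
  (σ[z='s'](π[z](R)) − π[z](ρ[z/u]((T ⋈[e=f] S)))) → 0

E1 result:
z
q
E2 result:
z
(0 rows)
Witness: ('q',) appears 1× in E1 but 0× in E2.

no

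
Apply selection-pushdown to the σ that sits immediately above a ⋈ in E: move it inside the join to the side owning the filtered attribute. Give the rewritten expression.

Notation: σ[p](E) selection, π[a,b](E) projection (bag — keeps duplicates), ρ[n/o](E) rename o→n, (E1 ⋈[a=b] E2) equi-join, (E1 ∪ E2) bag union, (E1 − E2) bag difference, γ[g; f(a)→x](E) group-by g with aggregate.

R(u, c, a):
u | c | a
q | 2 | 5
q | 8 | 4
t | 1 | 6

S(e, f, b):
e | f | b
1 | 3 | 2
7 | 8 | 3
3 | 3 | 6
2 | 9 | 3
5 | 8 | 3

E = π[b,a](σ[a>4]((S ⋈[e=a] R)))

σ filters on a, owned by the right side.
E' = π[b,a]((S ⋈[e=a] σ[a>4](R)))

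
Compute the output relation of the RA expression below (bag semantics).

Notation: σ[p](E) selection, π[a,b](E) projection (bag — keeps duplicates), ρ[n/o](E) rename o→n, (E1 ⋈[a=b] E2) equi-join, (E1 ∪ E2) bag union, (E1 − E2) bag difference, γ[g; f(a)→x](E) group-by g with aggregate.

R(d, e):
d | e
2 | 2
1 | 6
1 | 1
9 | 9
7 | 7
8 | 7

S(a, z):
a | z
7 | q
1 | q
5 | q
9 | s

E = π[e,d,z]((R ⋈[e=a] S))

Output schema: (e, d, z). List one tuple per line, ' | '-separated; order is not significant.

Subexpression sizes:
  R → 6
  S → 4
  (R ⋈[e=a] S) → 4
  π[e,d,z]((R ⋈[e=a] S)) → 4

== RESULT ==
e | d | z
1 | 1 | q
7 | 7 | q
7 | 8 | q
9 | 9 | s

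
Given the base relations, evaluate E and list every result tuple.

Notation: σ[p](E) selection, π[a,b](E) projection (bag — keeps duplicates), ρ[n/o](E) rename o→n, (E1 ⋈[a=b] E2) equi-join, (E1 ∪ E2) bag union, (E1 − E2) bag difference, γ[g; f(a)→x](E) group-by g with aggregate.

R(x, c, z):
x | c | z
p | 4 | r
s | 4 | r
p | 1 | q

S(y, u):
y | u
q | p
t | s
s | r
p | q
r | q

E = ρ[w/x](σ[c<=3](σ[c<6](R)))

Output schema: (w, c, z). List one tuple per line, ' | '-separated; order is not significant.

Row counts bottom-up:
  R → 3
  σ[c<6](R) → 3
  σ[c<=3](σ[c<6](R)) → 1
  ρ[w/x](σ[c<=3](σ[c<6](R))) → 1

== RESULT ==
w | c | z
p | 1 | q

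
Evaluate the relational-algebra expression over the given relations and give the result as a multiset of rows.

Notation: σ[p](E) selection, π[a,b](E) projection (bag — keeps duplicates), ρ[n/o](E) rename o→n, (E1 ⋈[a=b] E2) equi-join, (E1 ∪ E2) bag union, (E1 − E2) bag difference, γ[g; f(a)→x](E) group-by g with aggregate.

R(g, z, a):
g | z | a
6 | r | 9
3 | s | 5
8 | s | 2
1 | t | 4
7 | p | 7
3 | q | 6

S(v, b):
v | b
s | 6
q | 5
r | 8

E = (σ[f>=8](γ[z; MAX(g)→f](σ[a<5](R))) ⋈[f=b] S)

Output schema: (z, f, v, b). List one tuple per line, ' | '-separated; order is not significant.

Stepwise |·|:
  R → 6
  σ[a<5](R) → 2
  γ[z; MAX(g)→f](σ[a<5](R)) → 2
  σ[f>=8](γ[z; MAX(g)→f](σ[a<5](R))) → 1
  S → 3
  (σ[f>=8](γ[z; MAX(g)→f](σ[a<5](R))) ⋈[f=b] S) → 1

== RESULT ==
z | f | v | b
s | 8 | r | 8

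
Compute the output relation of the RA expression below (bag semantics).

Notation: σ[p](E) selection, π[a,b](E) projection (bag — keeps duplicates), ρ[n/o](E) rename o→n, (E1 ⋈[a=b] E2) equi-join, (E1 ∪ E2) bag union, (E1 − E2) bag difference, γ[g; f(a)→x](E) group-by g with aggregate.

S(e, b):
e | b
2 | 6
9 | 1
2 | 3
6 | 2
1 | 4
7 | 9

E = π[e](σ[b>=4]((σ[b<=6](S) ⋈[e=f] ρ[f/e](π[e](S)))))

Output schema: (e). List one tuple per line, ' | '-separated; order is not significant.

Stepwise |·|:
  S → 6
  σ[b<=6](S) → 5
  S → 6
  π[e](S) → 6
  ρ[f/e](π[e](S)) → 6
  (σ[b<=6](S) ⋈[e=f] ρ[f/e](π[e](S))) → 7
  σ[b>=4]((σ[b<=6](S) ⋈[e=f] ρ[f/e](π[e](S)))) → 3
  π[e](σ[b>=4]((σ[b<=6](S) ⋈[e=f] ρ[f/e](π[e](S))))) → 3

== RESULT ==
e
1
2
2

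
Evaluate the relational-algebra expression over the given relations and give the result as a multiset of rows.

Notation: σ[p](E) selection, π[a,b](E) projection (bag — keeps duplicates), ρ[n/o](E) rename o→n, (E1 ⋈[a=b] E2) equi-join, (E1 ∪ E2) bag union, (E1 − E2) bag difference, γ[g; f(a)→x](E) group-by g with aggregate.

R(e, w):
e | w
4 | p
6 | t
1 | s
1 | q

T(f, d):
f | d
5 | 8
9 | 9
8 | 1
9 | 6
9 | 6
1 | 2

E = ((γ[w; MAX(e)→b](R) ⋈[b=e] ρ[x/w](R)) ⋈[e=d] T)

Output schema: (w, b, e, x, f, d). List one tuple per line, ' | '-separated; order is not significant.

Subexpression sizes:
  R → 4
  γ[w; MAX(e)→b](R) → 4
  R → 4
  ρ[x/w](R) → 4
  (γ[w; MAX(e)→b](R) ⋈[b=e] ρ[x/w](R)) → 6
  T → 6
  ((γ[w; MAX(e)→b](R) ⋈[b=e] ρ[x/w](R)) ⋈[e=d] T) → 6

== RESULT ==
w | b | e | x | f | d
q | 1 | 1 | q | 8 | 1
q | 1 | 1 | s | 8 | 1
s | 1 | 1 | q | 8 | 1
s | 1 | 1 | s | 8 | 1
t | 6 | 6 | t | 9 | 6
t | 6 | 6 | t | 9 | 6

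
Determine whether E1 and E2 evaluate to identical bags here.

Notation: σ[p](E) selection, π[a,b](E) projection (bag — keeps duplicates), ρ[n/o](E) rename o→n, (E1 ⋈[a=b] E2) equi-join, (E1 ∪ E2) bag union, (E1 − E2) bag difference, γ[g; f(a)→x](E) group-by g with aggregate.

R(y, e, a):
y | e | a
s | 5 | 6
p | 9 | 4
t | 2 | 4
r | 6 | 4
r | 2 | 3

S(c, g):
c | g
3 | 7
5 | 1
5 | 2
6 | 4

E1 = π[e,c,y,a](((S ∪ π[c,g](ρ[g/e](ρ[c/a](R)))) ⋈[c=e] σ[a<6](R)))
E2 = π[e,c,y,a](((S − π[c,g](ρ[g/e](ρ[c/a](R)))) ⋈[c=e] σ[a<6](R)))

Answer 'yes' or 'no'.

E1 subexpression sizes:
  S → 4
  R → 5
  ρ[c/a](R) → 5
  ρ[g/e](ρ[c/a](R)) → 5
  π[c,g](ρ[g/e](ρ[c/a](R))) → 5
  (S ∪ π[c,g](ρ[g/e](ρ[c/a](R)))) → 9
  R → 5
  σ[a<6](R) → 4
  ((S ∪ π[c,g](ρ[g/e](ρ[c/a](R)))) ⋈[c=e] σ[a<6](R)) → 2
  π[e,c,y,a](((S ∪ π[c,g](ρ[g/e](ρ[c/a](R)))) ⋈[c=e] σ[a<6](R))) → 2
E2 subexpression sizes:
  S → 4
  R → 5
  ρ[c/a](R) → 5
  ρ[g/e](ρ[c/a](R)) → 5
  π[c,g](ρ[g/e](ρ[c/a](R))) → 5
  (S − π[c,g](ρ[g/e](ρ[c/a](R)))) → 4
  R → 5
  σ[a<6](R) → 4
  ((S − π[c,g](ρ[g/e](ρ[c/a](R)))) ⋈[c=e] σ[a<6](R)) → 1
  π[e,c,y,a](((S − π[c,g](ρ[g/e](ρ[c/a](R)))) ⋈[c=e] σ[a<6](R))) → 1

E1 result:
e | c | y | a
6 | 6 | r | 4
6 | 6 | r | 4
E2 result:
e | c | y | a
6 | 6 | r | 4
Witness: (6, 6, 'r', 4) appears 2× in E1 but 1× in E2.

no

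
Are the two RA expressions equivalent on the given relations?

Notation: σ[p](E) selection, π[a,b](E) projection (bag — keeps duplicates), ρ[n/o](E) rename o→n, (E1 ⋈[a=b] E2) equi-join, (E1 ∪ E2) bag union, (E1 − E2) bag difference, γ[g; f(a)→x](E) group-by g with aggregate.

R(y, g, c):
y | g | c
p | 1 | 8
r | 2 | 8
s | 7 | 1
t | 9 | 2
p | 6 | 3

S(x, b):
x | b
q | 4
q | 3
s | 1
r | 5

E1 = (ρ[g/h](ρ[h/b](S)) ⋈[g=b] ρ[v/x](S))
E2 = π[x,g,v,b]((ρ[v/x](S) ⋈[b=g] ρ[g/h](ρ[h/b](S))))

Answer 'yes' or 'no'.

E1 stepwise |·|:
  S → 4
  ρ[h/b](S) → 4
  ρ[g/h](ρ[h/b](S)) → 4
  S → 4
  ρ[v/x](S) → 4
  (ρ[g/h](ρ[h/b](S)) ⋈[g=b] ρ[v/x](S)) → 4
E2 stepwise |·|:
  S → 4
  ρ[v/x](S) → 4
  S → 4
  ρ[h/b](S) → 4
  ρ[g/h](ρ[h/b](S)) → 4
  (ρ[v/x](S) ⋈[b=g] ρ[g/h](ρ[h/b](S))) → 4
  π[x,g,v,b]((ρ[v/x](S) ⋈[b=g] ρ[g/h](ρ[h/b](S)))) → 4

E1 and E2 produce the same multiset:
x | g | v | b
q | 3 | q | 3
q | 4 | q | 4
r | 5 | r | 5
s | 1 | s | 1

yes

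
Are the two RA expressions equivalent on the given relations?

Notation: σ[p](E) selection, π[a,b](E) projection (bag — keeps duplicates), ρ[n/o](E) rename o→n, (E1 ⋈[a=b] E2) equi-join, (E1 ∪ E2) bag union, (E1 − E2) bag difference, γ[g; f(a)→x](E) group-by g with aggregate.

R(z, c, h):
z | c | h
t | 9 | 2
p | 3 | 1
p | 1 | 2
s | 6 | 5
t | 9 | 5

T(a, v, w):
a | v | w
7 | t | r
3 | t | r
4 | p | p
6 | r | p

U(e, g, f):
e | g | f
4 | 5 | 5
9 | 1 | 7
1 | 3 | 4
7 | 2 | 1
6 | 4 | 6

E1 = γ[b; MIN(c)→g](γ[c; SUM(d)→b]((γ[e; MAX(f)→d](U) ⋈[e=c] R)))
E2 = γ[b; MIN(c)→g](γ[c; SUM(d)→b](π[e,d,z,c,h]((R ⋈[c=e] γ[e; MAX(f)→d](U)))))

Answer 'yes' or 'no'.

E1 row counts bottom-up:
  U → 5
  γ[e; MAX(f)→d](U) → 5
  R → 5
  (γ[e; MAX(f)→d](U) ⋈[e=c] R) → 4
  γ[c; SUM(d)→b]((γ[e; MAX(f)→d](U) ⋈[e=c] R)) → 3
  γ[b; MIN(c)→g](γ[c; SUM(d)→b]((γ[e; MAX(f)→d](U) ⋈[e=c] R))) → 3
E2 row counts bottom-up:
  R → 5
  U → 5
  γ[e; MAX(f)→d](U) → 5
  (R ⋈[c=e] γ[e; MAX(f)→d](U)) → 4
  π[e,d,z,c,h]((R ⋈[c=e] γ[e; MAX(f)→d](U))) → 4
  γ[c; SUM(d)→b](π[e,d,z,c,h]((R ⋈[c=e] γ[e; MAX(f)→d](U)))) → 3
  γ[b; MIN(c)→g](γ[c; SUM(d)→b](π[e,d,z,c,h]((R ⋈[c=e] γ[e; MAX(f)→d](U))))) → 3

E1 and E2 produce the same multiset:
b | g
4 | 1
6 | 6
14 | 9

yes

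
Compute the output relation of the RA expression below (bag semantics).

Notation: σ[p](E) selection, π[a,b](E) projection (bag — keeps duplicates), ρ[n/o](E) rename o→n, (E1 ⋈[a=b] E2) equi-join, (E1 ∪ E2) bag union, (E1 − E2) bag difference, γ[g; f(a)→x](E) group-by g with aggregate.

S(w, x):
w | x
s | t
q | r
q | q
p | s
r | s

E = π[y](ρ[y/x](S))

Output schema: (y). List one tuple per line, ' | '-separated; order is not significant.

Subexpression sizes:
  S → 5
  ρ[y/x](S) → 5
  π[y](ρ[y/x](S)) → 5

== RESULT ==
y
q
r
s
s
t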